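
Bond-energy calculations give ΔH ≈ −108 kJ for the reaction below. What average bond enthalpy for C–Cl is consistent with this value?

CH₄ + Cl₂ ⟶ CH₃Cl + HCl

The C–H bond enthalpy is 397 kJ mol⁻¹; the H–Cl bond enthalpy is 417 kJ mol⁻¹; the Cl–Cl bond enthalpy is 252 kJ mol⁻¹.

Let D be the C–Cl bond energy.
Σ(broken) = 4×397 + 1×252 = 1840
Σ(formed) = 1×D + 3×397 + 1×417 = 1608 + D
ΔH = Σ(broken) − Σ(formed) = (1840) − (1608 + D) = +232 − D
Setting this equal to −108 kJ gives D = 340 kJ/mol.

D(C–Cl) ≈ 340 kJ/mol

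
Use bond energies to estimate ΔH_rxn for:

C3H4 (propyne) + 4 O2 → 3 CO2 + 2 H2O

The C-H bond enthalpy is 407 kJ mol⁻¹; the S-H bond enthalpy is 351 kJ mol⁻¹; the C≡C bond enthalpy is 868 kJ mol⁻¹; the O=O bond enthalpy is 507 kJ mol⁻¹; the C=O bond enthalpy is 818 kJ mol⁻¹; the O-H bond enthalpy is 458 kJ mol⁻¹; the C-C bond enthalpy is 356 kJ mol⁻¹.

Bonds broken (reactants):
  C≡C: 1 × 868 = 868
  C-C: 1 × 356 = 356
  C-H: 4 × 407 = 1628
  O=O: 4 × 507 = 2028
  Σ(broken) = 4880 kJ
Bonds formed (products):
  C=O: 6 × 818 = 4908
  O-H: 4 × 458 = 1832
  Σ(formed) = 6740 kJ
ΔH = Σ(broken) − Σ(formed) = 4880 − 6740 = −1860 kJ

ΔH ≈ −1860 kJ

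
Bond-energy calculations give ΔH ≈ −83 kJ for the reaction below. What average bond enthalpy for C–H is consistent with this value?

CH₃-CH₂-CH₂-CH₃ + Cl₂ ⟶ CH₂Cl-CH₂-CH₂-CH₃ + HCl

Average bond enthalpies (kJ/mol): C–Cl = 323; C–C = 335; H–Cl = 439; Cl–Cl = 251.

Let D be the C–H bond energy.
Σ(broken) = 3×335 + 10×D + 1×251 = 1256 + 10D
Σ(formed) = 3×335 + 1×323 + 9×D + 1×439 = 1767 + 9D
ΔH = Σ(broken) − Σ(formed) = (1256 + 10D) − (1767 + 9D) = −511 + D
Setting this equal to −83 kJ gives D = 428 kJ/mol.

D(C–H) ≈ 428 kJ/mol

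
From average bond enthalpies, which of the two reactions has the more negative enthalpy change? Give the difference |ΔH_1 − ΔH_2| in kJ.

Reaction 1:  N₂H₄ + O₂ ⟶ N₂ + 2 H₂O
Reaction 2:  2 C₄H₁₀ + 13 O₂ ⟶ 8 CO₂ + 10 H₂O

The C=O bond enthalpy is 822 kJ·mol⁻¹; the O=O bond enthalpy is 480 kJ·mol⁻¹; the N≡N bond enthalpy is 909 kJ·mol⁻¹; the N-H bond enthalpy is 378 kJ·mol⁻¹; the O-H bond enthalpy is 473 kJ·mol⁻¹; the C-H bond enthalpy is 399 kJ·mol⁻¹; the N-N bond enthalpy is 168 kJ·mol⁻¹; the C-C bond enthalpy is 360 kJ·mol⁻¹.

Reaction 1:
  Bonds broken (reactants):
    N-H: 4 × 378 = 1512
    N-N: 1 × 168 = 168
    O=O: 1 × 480 = 480
    Σ(broken) = 2160 kJ
  Bonds formed (products):
    N≡N: 1 × 909 = 909
    O-H: 4 × 473 = 1892
    Σ(formed) = 2801 kJ
  ΔH_1 = 2160 − 2801 = −641 kJ
Reaction 2:
  Bonds broken (reactants):
    C-C: 6 × 360 = 2160
    C-H: 20 × 399 = 7980
    O=O: 13 × 480 = 6240
    Σ(broken) = 16380 kJ
  Bonds formed (products):
    C=O: 16 × 822 = 13152
    O-H: 20 × 473 = 9460
    Σ(formed) = 22612 kJ
  ΔH_2 = 16380 − 22612 = −6232 kJ
ΔH_1 − ΔH_2 = +5591 kJ, so reaction 2 has the more negative ΔH; |ΔH_1 − ΔH_2| = 5591 kJ.

Reaction 2, by 5591 kJ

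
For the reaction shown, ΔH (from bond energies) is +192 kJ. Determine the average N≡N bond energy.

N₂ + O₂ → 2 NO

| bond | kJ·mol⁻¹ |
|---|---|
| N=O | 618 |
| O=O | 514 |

D(N≡N) ≈ 914 kJ/mol

Let D be the N≡N bond energy.
Σ(broken) = 1×D + 1×514 = 514 + D
Σ(formed) = 2×618 = 1236
ΔH = Σ(broken) − Σ(formed) = (514 + D) − (1236) = −722 + D
Setting this equal to +192 kJ gives D = 914 kJ/mol.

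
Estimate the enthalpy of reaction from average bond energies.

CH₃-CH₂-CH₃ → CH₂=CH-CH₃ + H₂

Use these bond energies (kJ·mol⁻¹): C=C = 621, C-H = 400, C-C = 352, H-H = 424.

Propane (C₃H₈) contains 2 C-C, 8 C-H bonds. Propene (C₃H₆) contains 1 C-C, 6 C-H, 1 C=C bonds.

ΔH ≈ +107 kJ

Bonds broken (reactants):
  C-C: 2 × 352 = 704
  C-H: 8 × 400 = 3200
  Σ(broken) = 3904 kJ
Bonds formed (products):
  C-C: 1 × 352 = 352
  C-H: 6 × 400 = 2400
  C=C: 1 × 621 = 621
  H-H: 1 × 424 = 424
  Σ(formed) = 3797 kJ
ΔH = Σ(broken) − Σ(formed) = 3904 − 3797 = +107 kJ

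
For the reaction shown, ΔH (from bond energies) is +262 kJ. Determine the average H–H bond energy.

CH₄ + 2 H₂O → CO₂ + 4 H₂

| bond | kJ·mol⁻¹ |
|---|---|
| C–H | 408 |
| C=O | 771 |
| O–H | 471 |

Let D be the H–H bond energy.
Σ(broken) = 4×408 + 4×471 = 3516
Σ(formed) = 2×771 + 4×D = 1542 + 4D
ΔH = Σ(broken) − Σ(formed) = (3516) − (1542 + 4D) = +1974 − 4D
Setting this equal to +262 kJ gives 4D = 1712, so D = 428 kJ/mol.

D(H–H) ≈ 428 kJ/mol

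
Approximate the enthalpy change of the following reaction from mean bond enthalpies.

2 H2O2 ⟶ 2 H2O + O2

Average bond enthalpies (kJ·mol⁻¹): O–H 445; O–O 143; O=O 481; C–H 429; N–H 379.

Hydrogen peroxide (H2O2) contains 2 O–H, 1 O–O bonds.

Bonds broken (reactants):
  O–H: 4 × 445 = 1780
  O–O: 2 × 143 = 286
  Σ(broken) = 2066 kJ
Bonds formed (products):
  O–H: 4 × 445 = 1780
  O=O: 1 × 481 = 481
  Σ(formed) = 2261 kJ
ΔH = Σ(broken) − Σ(formed) = 2066 − 2261 = −195 kJ

ΔH ≈ −195 kJ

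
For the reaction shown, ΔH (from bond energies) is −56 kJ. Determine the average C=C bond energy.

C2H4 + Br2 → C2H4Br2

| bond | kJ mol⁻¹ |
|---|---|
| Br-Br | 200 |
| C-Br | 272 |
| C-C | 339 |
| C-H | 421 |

D(C=C) ≈ 627 kJ/mol

Let D be the C=C bond energy.
Σ(broken) = 1×200 + 4×421 + 1×D = 1884 + D
Σ(formed) = 2×272 + 1×339 + 4×421 = 2567
ΔH = Σ(broken) − Σ(formed) = (1884 + D) − (2567) = −683 + D
Setting this equal to −56 kJ gives D = 627 kJ/mol.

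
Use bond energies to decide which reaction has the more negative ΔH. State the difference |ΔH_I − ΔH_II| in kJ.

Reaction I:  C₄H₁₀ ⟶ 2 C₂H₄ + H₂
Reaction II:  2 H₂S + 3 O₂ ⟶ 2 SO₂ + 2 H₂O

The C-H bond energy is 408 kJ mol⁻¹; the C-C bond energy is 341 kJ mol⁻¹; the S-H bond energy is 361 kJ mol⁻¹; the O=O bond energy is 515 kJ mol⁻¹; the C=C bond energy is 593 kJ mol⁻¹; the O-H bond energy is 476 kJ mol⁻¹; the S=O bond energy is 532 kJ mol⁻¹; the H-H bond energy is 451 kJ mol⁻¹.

Reaction II, by 1245 kJ

Reaction I:
  Bonds broken (reactants):
    C-C: 3 × 341 = 1023
    C-H: 10 × 408 = 4080
    Σ(broken) = 5103 kJ
  Bonds formed (products):
    C-H: 8 × 408 = 3264
    C=C: 2 × 593 = 1186
    H-H: 1 × 451 = 451
    Σ(formed) = 4901 kJ
  ΔH_I = 5103 − 4901 = +202 kJ
Reaction II:
  Bonds broken (reactants):
    O=O: 3 × 515 = 1545
    S-H: 4 × 361 = 1444
    Σ(broken) = 2989 kJ
  Bonds formed (products):
    O-H: 4 × 476 = 1904
    S=O: 4 × 532 = 2128
    Σ(formed) = 4032 kJ
  ΔH_II = 2989 − 4032 = −1043 kJ
ΔH_I − ΔH_II = +1245 kJ, so reaction II has the more negative ΔH; |ΔH_I − ΔH_II| = 1245 kJ.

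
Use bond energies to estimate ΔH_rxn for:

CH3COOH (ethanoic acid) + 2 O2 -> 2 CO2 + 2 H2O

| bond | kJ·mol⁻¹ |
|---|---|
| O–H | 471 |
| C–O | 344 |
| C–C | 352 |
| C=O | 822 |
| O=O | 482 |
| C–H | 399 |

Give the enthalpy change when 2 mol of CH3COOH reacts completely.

ΔH = −2044 kJ

Bonds broken (reactants):
  C–C: 1 × 352 = 352
  C–H: 3 × 399 = 1197
  C–O: 1 × 344 = 344
  C=O: 1 × 822 = 822
  O–H: 1 × 471 = 471
  O=O: 2 × 482 = 964
  Σ(broken) = 4150 kJ
Bonds formed (products):
  C=O: 4 × 822 = 3288
  O–H: 4 × 471 = 1884
  Σ(formed) = 5172 kJ
ΔH = Σ(broken) − Σ(formed) = 4150 − 5172 = −1022 kJ
For 2× the reaction as written: 2 × (−1022) = −2044 kJ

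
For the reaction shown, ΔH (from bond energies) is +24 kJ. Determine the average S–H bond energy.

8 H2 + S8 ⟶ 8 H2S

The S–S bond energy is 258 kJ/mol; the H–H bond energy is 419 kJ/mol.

Let D be the S–H bond energy.
Σ(broken) = 8×419 + 8×258 = 5416
Σ(formed) = 16×D = 16D
ΔH = Σ(broken) − Σ(formed) = (5416) − (16D) = +5416 − 16D
Setting this equal to +24 kJ gives 16D = 5392, so D = 337 kJ/mol.

D(S–H) ≈ 337 kJ/mol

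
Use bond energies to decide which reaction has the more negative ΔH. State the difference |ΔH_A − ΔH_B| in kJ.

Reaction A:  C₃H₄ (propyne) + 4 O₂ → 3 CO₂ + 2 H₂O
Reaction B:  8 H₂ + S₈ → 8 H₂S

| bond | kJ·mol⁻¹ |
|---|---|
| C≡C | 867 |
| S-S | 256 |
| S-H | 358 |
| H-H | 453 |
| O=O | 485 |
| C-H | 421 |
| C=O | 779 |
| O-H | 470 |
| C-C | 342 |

Reaction A, by 1665 kJ

Reaction A:
  Bonds broken (reactants):
    C≡C: 1 × 867 = 867
    C-C: 1 × 342 = 342
    C-H: 4 × 421 = 1684
    O=O: 4 × 485 = 1940
    Σ(broken) = 4833 kJ
  Bonds formed (products):
    C=O: 6 × 779 = 4674
    O-H: 4 × 470 = 1880
    Σ(formed) = 6554 kJ
  ΔH_A = 4833 − 6554 = −1721 kJ
Reaction B:
  Bonds broken (reactants):
    H-H: 8 × 453 = 3624
    S-S: 8 × 256 = 2048
    Σ(broken) = 5672 kJ
  Bonds formed (products):
    S-H: 16 × 358 = 5728
    Σ(formed) = 5728 kJ
  ΔH_B = 5672 − 5728 = −56 kJ
ΔH_A − ΔH_B = −1665 kJ, so reaction A has the more negative ΔH; |ΔH_A − ΔH_B| = 1665 kJ.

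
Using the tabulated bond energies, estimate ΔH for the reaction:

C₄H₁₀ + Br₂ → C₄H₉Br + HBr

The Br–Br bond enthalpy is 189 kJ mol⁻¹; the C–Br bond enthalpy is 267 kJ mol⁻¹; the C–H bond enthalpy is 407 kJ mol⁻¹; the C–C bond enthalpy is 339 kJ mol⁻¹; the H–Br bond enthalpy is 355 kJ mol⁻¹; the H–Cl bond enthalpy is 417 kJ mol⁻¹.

Bonds broken (reactants):
  Br–Br: 1 × 189 = 189
  C–C: 3 × 339 = 1017
  C–H: 10 × 407 = 4070
  Σ(broken) = 5276 kJ
Bonds formed (products):
  C–Br: 1 × 267 = 267
  C–C: 3 × 339 = 1017
  C–H: 9 × 407 = 3663
  H–Br: 1 × 355 = 355
  Σ(formed) = 5302 kJ
ΔH = Σ(broken) − Σ(formed) = 5276 − 5302 = −26 kJ

ΔH ≈ −26 kJ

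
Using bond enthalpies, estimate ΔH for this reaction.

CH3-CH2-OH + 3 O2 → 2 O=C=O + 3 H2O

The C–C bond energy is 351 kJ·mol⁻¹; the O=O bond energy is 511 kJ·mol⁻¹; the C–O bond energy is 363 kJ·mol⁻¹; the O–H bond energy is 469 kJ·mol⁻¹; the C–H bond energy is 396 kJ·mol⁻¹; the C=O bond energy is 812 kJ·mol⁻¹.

Bonds broken (reactants):
  C–C: 1 × 351 = 351
  C–H: 5 × 396 = 1980
  C–O: 1 × 363 = 363
  O–H: 1 × 469 = 469
  O=O: 3 × 511 = 1533
  Σ(broken) = 4696 kJ
Bonds formed (products):
  C=O: 4 × 812 = 3248
  O–H: 6 × 469 = 2814
  Σ(formed) = 6062 kJ
ΔH = Σ(broken) − Σ(formed) = 4696 − 6062 = −1366 kJ

ΔH ≈ −1366 kJ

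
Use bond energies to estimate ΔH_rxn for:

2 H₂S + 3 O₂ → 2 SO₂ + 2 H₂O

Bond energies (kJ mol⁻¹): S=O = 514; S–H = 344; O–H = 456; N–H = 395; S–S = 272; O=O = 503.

ΔH ≈ −995 kJ

Bonds broken (reactants):
  O=O: 3 × 503 = 1509
  S–H: 4 × 344 = 1376
  Σ(broken) = 2885 kJ
Bonds formed (products):
  O–H: 4 × 456 = 1824
  S=O: 4 × 514 = 2056
  Σ(formed) = 3880 kJ
ΔH = Σ(broken) − Σ(formed) = 2885 − 3880 = −995 kJ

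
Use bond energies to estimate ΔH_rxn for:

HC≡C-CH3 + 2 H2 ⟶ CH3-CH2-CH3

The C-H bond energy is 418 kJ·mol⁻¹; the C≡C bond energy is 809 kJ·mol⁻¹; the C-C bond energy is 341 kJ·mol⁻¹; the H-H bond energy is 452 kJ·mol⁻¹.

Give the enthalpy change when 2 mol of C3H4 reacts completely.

Bonds broken (reactants):
  C≡C: 1 × 809 = 809
  C-C: 1 × 341 = 341
  C-H: 4 × 418 = 1672
  H-H: 2 × 452 = 904
  Σ(broken) = 3726 kJ
Bonds formed (products):
  C-C: 2 × 341 = 682
  C-H: 8 × 418 = 3344
  Σ(formed) = 4026 kJ
ΔH = Σ(broken) − Σ(formed) = 3726 − 4026 = −300 kJ
For 2× the reaction as written: 2 × (−300) = −600 kJ

ΔH = −600 kJ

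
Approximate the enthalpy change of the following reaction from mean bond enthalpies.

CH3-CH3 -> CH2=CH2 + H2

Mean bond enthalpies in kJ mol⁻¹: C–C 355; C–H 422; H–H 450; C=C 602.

ΔH ≈ +147 kJ

Bonds broken (reactants):
  C–C: 1 × 355 = 355
  C–H: 6 × 422 = 2532
  Σ(broken) = 2887 kJ
Bonds formed (products):
  C–H: 4 × 422 = 1688
  C=C: 1 × 602 = 602
  H–H: 1 × 450 = 450
  Σ(formed) = 2740 kJ
ΔH = Σ(broken) − Σ(formed) = 2887 − 2740 = +147 kJ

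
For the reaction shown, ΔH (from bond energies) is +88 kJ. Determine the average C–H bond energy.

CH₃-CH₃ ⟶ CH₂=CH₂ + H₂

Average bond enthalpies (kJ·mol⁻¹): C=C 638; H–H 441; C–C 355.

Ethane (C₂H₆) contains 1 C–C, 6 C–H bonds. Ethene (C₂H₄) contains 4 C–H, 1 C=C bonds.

D(C–H) ≈ 406 kJ/mol

Let D be the C–H bond energy.
Σ(broken) = 1×355 + 6×D = 355 + 6D
Σ(formed) = 4×D + 1×638 + 1×441 = 1079 + 4D
ΔH = Σ(broken) − Σ(formed) = (355 + 6D) − (1079 + 4D) = −724 + 2D
Setting this equal to +88 kJ gives 2D = 812, so D = 406 kJ/mol.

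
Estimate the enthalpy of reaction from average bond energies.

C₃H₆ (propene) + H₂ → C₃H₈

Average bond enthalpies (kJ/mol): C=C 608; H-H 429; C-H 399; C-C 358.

Bonds broken (reactants):
  C-C: 1 × 358 = 358
  C-H: 6 × 399 = 2394
  C=C: 1 × 608 = 608
  H-H: 1 × 429 = 429
  Σ(broken) = 3789 kJ
Bonds formed (products):
  C-C: 2 × 358 = 716
  C-H: 8 × 399 = 3192
  Σ(formed) = 3908 kJ
ΔH = Σ(broken) − Σ(formed) = 3789 − 3908 = −119 kJ

ΔH ≈ −119 kJ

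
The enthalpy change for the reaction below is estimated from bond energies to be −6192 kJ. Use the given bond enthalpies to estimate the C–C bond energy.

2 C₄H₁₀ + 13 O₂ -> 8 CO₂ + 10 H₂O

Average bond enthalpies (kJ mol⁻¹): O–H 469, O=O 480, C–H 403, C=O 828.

D(C–C) ≈ 356 kJ/mol

Let D be the C–C bond energy.
Σ(broken) = 6×D + 20×403 + 13×480 = 14300 + 6D
Σ(formed) = 16×828 + 20×469 = 22628
ΔH = Σ(broken) − Σ(formed) = (14300 + 6D) − (22628) = −8328 + 6D
Setting this equal to −6192 kJ gives 6D = 2136, so D = 356 kJ/mol.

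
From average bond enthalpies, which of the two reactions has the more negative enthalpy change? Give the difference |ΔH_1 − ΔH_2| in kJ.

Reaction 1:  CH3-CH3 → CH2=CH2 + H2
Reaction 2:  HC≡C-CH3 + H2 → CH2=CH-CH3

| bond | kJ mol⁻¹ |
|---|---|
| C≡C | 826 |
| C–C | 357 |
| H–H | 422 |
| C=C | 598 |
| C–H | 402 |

Reaction 1:
  Bonds broken (reactants):
    C–C: 1 × 357 = 357
    C–H: 6 × 402 = 2412
    Σ(broken) = 2769 kJ
  Bonds formed (products):
    C–H: 4 × 402 = 1608
    C=C: 1 × 598 = 598
    H–H: 1 × 422 = 422
    Σ(formed) = 2628 kJ
  ΔH_1 = 2769 − 2628 = +141 kJ
Reaction 2:
  Bonds broken (reactants):
    C≡C: 1 × 826 = 826
    C–C: 1 × 357 = 357
    C–H: 4 × 402 = 1608
    H–H: 1 × 422 = 422
    Σ(broken) = 3213 kJ
  Bonds formed (products):
    C–C: 1 × 357 = 357
    C–H: 6 × 402 = 2412
    C=C: 1 × 598 = 598
    Σ(formed) = 3367 kJ
  ΔH_2 = 3213 − 3367 = −154 kJ
ΔH_1 − ΔH_2 = +295 kJ, so reaction 2 has the more negative ΔH; |ΔH_1 − ΔH_2| = 295 kJ.

Reaction 2, by 295 kJ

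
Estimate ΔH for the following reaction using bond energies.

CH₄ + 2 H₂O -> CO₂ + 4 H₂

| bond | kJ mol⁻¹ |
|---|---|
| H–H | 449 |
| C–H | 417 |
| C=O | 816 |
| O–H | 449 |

Bonds broken (reactants):
  C–H: 4 × 417 = 1668
  O–H: 4 × 449 = 1796
  Σ(broken) = 3464 kJ
Bonds formed (products):
  C=O: 2 × 816 = 1632
  H–H: 4 × 449 = 1796
  Σ(formed) = 3428 kJ
ΔH = Σ(broken) − Σ(formed) = 3464 − 3428 = +36 kJ

ΔH ≈ +36 kJ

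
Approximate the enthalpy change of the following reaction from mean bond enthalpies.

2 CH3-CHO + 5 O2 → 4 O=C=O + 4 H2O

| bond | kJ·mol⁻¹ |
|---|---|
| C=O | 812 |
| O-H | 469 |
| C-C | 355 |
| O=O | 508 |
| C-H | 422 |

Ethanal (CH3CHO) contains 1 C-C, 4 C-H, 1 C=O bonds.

Bonds broken (reactants):
  C-C: 2 × 355 = 710
  C-H: 8 × 422 = 3376
  C=O: 2 × 812 = 1624
  O=O: 5 × 508 = 2540
  Σ(broken) = 8250 kJ
Bonds formed (products):
  C=O: 8 × 812 = 6496
  O-H: 8 × 469 = 3752
  Σ(formed) = 10248 kJ
ΔH = Σ(broken) − Σ(formed) = 8250 − 10248 = −1998 kJ

ΔH ≈ −1998 kJ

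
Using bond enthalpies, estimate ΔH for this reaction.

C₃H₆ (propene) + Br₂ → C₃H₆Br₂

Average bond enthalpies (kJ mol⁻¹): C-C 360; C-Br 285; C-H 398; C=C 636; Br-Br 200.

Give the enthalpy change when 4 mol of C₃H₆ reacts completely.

ΔH = −376 kJ

Bonds broken (reactants):
  Br-Br: 1 × 200 = 200
  C-C: 1 × 360 = 360
  C-H: 6 × 398 = 2388
  C=C: 1 × 636 = 636
  Σ(broken) = 3584 kJ
Bonds formed (products):
  C-Br: 2 × 285 = 570
  C-C: 2 × 360 = 720
  C-H: 6 × 398 = 2388
  Σ(formed) = 3678 kJ
ΔH = Σ(broken) − Σ(formed) = 3584 − 3678 = −94 kJ
For 4× the reaction as written: 4 × (−94) = −376 kJ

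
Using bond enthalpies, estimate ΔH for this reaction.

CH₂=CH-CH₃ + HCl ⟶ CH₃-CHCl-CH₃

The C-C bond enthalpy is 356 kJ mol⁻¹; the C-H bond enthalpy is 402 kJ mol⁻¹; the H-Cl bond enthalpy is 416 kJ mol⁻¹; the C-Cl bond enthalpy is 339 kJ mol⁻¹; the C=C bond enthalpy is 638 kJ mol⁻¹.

ΔH ≈ −43 kJ

Bonds broken (reactants):
  C-C: 1 × 356 = 356
  C-H: 6 × 402 = 2412
  C=C: 1 × 638 = 638
  H-Cl: 1 × 416 = 416
  Σ(broken) = 3822 kJ
Bonds formed (products):
  C-C: 2 × 356 = 712
  C-Cl: 1 × 339 = 339
  C-H: 7 × 402 = 2814
  Σ(formed) = 3865 kJ
ΔH = Σ(broken) − Σ(formed) = 3822 − 3865 = −43 kJ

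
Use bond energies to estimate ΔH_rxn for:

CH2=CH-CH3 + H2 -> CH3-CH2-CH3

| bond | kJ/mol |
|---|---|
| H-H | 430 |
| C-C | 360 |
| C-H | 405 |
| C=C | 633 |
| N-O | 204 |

ΔH ≈ −107 kJ

Bonds broken (reactants):
  C-C: 1 × 360 = 360
  C-H: 6 × 405 = 2430
  C=C: 1 × 633 = 633
  H-H: 1 × 430 = 430
  Σ(broken) = 3853 kJ
Bonds formed (products):
  C-C: 2 × 360 = 720
  C-H: 8 × 405 = 3240
  Σ(formed) = 3960 kJ
ΔH = Σ(broken) − Σ(formed) = 3853 − 3960 = −107 kJ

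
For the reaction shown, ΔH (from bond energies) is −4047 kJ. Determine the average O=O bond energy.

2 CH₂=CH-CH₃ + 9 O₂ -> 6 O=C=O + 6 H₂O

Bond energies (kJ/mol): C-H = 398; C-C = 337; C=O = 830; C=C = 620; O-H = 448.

D(O=O) ≈ 511 kJ/mol

Let D be the O=O bond energy.
Σ(broken) = 2×337 + 12×398 + 2×620 + 9×D = 6690 + 9D
Σ(formed) = 12×830 + 12×448 = 15336
ΔH = Σ(broken) − Σ(formed) = (6690 + 9D) − (15336) = −8646 + 9D
Setting this equal to −4047 kJ gives 9D = 4599, so D = 511 kJ/mol.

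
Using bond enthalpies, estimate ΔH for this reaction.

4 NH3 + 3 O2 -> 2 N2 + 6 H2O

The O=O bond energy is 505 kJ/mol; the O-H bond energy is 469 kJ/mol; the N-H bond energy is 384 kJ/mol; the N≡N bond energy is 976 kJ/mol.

Bonds broken (reactants):
  N-H: 12 × 384 = 4608
  O=O: 3 × 505 = 1515
  Σ(broken) = 6123 kJ
Bonds formed (products):
  N≡N: 2 × 976 = 1952
  O-H: 12 × 469 = 5628
  Σ(formed) = 7580 kJ
ΔH = Σ(broken) − Σ(formed) = 6123 − 7580 = −1457 kJ

ΔH ≈ −1457 kJ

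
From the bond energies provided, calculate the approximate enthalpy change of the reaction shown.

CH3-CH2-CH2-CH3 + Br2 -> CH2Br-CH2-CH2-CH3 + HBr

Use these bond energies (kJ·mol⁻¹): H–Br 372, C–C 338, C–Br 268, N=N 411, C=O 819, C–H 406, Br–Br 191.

ΔH ≈ −43 kJ

Bonds broken (reactants):
  Br–Br: 1 × 191 = 191
  C–C: 3 × 338 = 1014
  C–H: 10 × 406 = 4060
  Σ(broken) = 5265 kJ
Bonds formed (products):
  C–Br: 1 × 268 = 268
  C–C: 3 × 338 = 1014
  C–H: 9 × 406 = 3654
  H–Br: 1 × 372 = 372
  Σ(formed) = 5308 kJ
ΔH = Σ(broken) − Σ(formed) = 5265 − 5308 = −43 kJ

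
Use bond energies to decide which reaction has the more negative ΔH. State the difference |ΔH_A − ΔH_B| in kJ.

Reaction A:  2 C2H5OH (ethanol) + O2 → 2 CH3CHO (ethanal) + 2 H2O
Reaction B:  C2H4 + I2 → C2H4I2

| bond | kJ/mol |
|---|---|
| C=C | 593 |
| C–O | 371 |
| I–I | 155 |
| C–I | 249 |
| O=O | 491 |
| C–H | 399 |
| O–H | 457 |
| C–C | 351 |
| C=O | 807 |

Reaction A:
  Bonds broken (reactants):
    C–C: 2 × 351 = 702
    C–H: 10 × 399 = 3990
    C–O: 2 × 371 = 742
    O–H: 2 × 457 = 914
    O=O: 1 × 491 = 491
    Σ(broken) = 6839 kJ
  Bonds formed (products):
    C–C: 2 × 351 = 702
    C–H: 8 × 399 = 3192
    C=O: 2 × 807 = 1614
    O–H: 4 × 457 = 1828
    Σ(formed) = 7336 kJ
  ΔH_A = 6839 − 7336 = −497 kJ
Reaction B:
  Bonds broken (reactants):
    C–H: 4 × 399 = 1596
    C=C: 1 × 593 = 593
    I–I: 1 × 155 = 155
    Σ(broken) = 2344 kJ
  Bonds formed (products):
    C–C: 1 × 351 = 351
    C–H: 4 × 399 = 1596
    C–I: 2 × 249 = 498
    Σ(formed) = 2445 kJ
  ΔH_B = 2344 − 2445 = −101 kJ
ΔH_A − ΔH_B = −396 kJ, so reaction A has the more negative ΔH; |ΔH_A − ΔH_B| = 396 kJ.

Reaction A, by 396 kJ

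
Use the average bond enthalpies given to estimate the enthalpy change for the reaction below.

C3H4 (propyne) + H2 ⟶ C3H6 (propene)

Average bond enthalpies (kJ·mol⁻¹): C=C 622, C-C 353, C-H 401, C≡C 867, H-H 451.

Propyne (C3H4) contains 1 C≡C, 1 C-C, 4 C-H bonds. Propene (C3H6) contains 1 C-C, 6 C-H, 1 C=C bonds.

ΔH ≈ −106 kJ

Bonds broken (reactants):
  C≡C: 1 × 867 = 867
  C-C: 1 × 353 = 353
  C-H: 4 × 401 = 1604
  H-H: 1 × 451 = 451
  Σ(broken) = 3275 kJ
Bonds formed (products):
  C-C: 1 × 353 = 353
  C-H: 6 × 401 = 2406
  C=C: 1 × 622 = 622
  Σ(formed) = 3381 kJ
ΔH = Σ(broken) − Σ(formed) = 3275 − 3381 = −106 kJ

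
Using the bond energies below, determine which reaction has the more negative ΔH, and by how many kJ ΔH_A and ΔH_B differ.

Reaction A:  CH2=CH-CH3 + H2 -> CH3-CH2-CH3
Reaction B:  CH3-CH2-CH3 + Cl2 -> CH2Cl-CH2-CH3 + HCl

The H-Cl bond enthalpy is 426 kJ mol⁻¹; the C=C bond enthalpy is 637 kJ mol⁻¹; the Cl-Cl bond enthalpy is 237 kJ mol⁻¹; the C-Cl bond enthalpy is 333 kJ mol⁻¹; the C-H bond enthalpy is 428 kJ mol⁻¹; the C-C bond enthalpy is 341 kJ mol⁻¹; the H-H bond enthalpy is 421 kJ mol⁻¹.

Reaction A:
  Bonds broken (reactants):
    C-C: 1 × 341 = 341
    C-H: 6 × 428 = 2568
    C=C: 1 × 637 = 637
    H-H: 1 × 421 = 421
    Σ(broken) = 3967 kJ
  Bonds formed (products):
    C-C: 2 × 341 = 682
    C-H: 8 × 428 = 3424
    Σ(formed) = 4106 kJ
  ΔH_A = 3967 − 4106 = −139 kJ
Reaction B:
  Bonds broken (reactants):
    C-C: 2 × 341 = 682
    C-H: 8 × 428 = 3424
    Cl-Cl: 1 × 237 = 237
    Σ(broken) = 4343 kJ
  Bonds formed (products):
    C-C: 2 × 341 = 682
    C-Cl: 1 × 333 = 333
    C-H: 7 × 428 = 2996
    H-Cl: 1 × 426 = 426
    Σ(formed) = 4437 kJ
  ΔH_B = 4343 − 4437 = −94 kJ
ΔH_A − ΔH_B = −45 kJ, so reaction A has the more negative ΔH; |ΔH_A − ΔH_B| = 45 kJ.

Reaction A, by 45 kJ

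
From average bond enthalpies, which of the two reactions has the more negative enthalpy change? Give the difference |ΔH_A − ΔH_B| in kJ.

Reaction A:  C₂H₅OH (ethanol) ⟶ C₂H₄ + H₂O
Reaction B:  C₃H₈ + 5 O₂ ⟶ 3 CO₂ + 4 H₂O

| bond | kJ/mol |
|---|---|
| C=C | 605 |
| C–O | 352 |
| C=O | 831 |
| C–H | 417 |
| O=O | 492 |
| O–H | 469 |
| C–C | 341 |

Reaction B, by 2296 kJ

Reaction A:
  Bonds broken (reactants):
    C–C: 1 × 341 = 341
    C–H: 5 × 417 = 2085
    C–O: 1 × 352 = 352
    O–H: 1 × 469 = 469
    Σ(broken) = 3247 kJ
  Bonds formed (products):
    C–H: 4 × 417 = 1668
    C=C: 1 × 605 = 605
    O–H: 2 × 469 = 938
    Σ(formed) = 3211 kJ
  ΔH_A = 3247 − 3211 = +36 kJ
Reaction B:
  Bonds broken (reactants):
    C–C: 2 × 341 = 682
    C–H: 8 × 417 = 3336
    O=O: 5 × 492 = 2460
    Σ(broken) = 6478 kJ
  Bonds formed (products):
    C=O: 6 × 831 = 4986
    O–H: 8 × 469 = 3752
    Σ(formed) = 8738 kJ
  ΔH_B = 6478 − 8738 = −2260 kJ
ΔH_A − ΔH_B = +2296 kJ, so reaction B has the more negative ΔH; |ΔH_A − ΔH_B| = 2296 kJ.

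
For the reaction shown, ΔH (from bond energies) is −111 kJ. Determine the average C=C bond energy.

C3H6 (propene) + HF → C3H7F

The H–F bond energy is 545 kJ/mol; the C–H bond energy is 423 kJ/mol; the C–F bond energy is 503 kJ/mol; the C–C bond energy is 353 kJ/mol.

D(C=C) ≈ 623 kJ/mol

Let D be the C=C bond energy.
Σ(broken) = 1×353 + 6×423 + 1×D + 1×545 = 3436 + D
Σ(formed) = 2×353 + 1×503 + 7×423 = 4170
ΔH = Σ(broken) − Σ(formed) = (3436 + D) − (4170) = −734 + D
Setting this equal to −111 kJ gives D = 623 kJ/mol.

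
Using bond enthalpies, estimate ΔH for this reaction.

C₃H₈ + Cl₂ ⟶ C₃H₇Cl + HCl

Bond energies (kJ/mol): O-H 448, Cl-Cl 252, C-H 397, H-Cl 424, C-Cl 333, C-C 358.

Bonds broken (reactants):
  C-C: 2 × 358 = 716
  C-H: 8 × 397 = 3176
  Cl-Cl: 1 × 252 = 252
  Σ(broken) = 4144 kJ
Bonds formed (products):
  C-C: 2 × 358 = 716
  C-Cl: 1 × 333 = 333
  C-H: 7 × 397 = 2779
  H-Cl: 1 × 424 = 424
  Σ(formed) = 4252 kJ
ΔH = Σ(broken) − Σ(formed) = 4144 − 4252 = −108 kJ

ΔH ≈ −108 kJ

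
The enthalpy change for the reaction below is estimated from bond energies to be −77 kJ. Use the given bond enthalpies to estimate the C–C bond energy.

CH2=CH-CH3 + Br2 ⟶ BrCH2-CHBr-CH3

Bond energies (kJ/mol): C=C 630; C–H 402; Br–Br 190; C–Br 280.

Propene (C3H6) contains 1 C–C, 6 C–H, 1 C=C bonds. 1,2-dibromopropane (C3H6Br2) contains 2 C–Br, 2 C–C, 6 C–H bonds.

Let D be the C–C bond energy.
Σ(broken) = 1×190 + 1×D + 6×402 + 1×630 = 3232 + D
Σ(formed) = 2×280 + 2×D + 6×402 = 2972 + 2D
ΔH = Σ(broken) − Σ(formed) = (3232 + D) − (2972 + 2D) = +260 − D
Setting this equal to −77 kJ gives D = 337 kJ/mol.

D(C–C) ≈ 337 kJ/mol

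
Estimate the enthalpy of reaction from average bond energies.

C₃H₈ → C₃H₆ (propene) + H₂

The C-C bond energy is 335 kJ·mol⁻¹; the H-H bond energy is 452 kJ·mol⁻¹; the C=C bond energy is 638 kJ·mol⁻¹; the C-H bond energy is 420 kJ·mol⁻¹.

Bonds broken (reactants):
  C-C: 2 × 335 = 670
  C-H: 8 × 420 = 3360
  Σ(broken) = 4030 kJ
Bonds formed (products):
  C-C: 1 × 335 = 335
  C-H: 6 × 420 = 2520
  C=C: 1 × 638 = 638
  H-H: 1 × 452 = 452
  Σ(formed) = 3945 kJ
ΔH = Σ(broken) − Σ(formed) = 4030 − 3945 = +85 kJ

ΔH ≈ +85 kJ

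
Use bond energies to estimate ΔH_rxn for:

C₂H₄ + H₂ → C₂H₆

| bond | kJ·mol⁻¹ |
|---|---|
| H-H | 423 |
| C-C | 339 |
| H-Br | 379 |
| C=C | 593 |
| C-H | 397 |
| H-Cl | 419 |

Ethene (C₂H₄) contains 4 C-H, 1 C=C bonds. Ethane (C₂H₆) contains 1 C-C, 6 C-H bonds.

Bonds broken (reactants):
  C-H: 4 × 397 = 1588
  C=C: 1 × 593 = 593
  H-H: 1 × 423 = 423
  Σ(broken) = 2604 kJ
Bonds formed (products):
  C-C: 1 × 339 = 339
  C-H: 6 × 397 = 2382
  Σ(formed) = 2721 kJ
ΔH = Σ(broken) − Σ(formed) = 2604 − 2721 = −117 kJ

ΔH ≈ −117 kJ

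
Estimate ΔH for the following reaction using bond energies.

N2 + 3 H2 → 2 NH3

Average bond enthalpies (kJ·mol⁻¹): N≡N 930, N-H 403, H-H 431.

Bonds broken (reactants):
  H-H: 3 × 431 = 1293
  N≡N: 1 × 930 = 930
  Σ(broken) = 2223 kJ
Bonds formed (products):
  N-H: 6 × 403 = 2418
  Σ(formed) = 2418 kJ
ΔH = Σ(broken) − Σ(formed) = 2223 − 2418 = −195 kJ

ΔH ≈ −195 kJ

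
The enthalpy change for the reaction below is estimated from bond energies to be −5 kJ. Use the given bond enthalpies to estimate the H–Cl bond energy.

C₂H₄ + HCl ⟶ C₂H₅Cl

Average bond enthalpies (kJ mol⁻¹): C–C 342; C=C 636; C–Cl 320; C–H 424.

Let D be the H–Cl bond energy.
Σ(broken) = 4×424 + 1×636 + 1×D = 2332 + D
Σ(formed) = 1×342 + 1×320 + 5×424 = 2782
ΔH = Σ(broken) − Σ(formed) = (2332 + D) − (2782) = −450 + D
Setting this equal to −5 kJ gives D = 445 kJ/mol.

D(H–Cl) ≈ 445 kJ/mol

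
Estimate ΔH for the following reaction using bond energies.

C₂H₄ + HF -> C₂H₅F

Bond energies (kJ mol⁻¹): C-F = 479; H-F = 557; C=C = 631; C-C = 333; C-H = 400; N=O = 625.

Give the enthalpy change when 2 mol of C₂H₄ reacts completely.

ΔH = −48 kJ

Bonds broken (reactants):
  C-H: 4 × 400 = 1600
  C=C: 1 × 631 = 631
  H-F: 1 × 557 = 557
  Σ(broken) = 2788 kJ
Bonds formed (products):
  C-C: 1 × 333 = 333
  C-F: 1 × 479 = 479
  C-H: 5 × 400 = 2000
  Σ(formed) = 2812 kJ
ΔH = Σ(broken) − Σ(formed) = 2788 − 2812 = −24 kJ
For 2× the reaction as written: 2 × (−24) = −48 kJ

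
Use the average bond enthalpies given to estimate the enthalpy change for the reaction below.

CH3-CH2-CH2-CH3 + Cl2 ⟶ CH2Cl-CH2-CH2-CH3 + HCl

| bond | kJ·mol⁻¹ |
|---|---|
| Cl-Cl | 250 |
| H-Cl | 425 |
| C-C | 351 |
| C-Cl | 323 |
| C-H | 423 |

ΔH ≈ −75 kJ

Bonds broken (reactants):
  C-C: 3 × 351 = 1053
  C-H: 10 × 423 = 4230
  Cl-Cl: 1 × 250 = 250
  Σ(broken) = 5533 kJ
Bonds formed (products):
  C-C: 3 × 351 = 1053
  C-Cl: 1 × 323 = 323
  C-H: 9 × 423 = 3807
  H-Cl: 1 × 425 = 425
  Σ(formed) = 5608 kJ
ΔH = Σ(broken) − Σ(formed) = 5533 − 5608 = −75 kJ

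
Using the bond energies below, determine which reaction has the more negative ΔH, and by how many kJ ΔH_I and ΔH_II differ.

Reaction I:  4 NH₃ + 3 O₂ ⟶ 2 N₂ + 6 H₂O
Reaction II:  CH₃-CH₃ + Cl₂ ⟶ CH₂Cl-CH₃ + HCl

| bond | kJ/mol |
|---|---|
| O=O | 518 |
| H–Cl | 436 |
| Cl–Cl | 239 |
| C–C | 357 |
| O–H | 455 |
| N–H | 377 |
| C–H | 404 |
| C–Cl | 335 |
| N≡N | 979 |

Reaction I, by 1212 kJ

Reaction I:
  Bonds broken (reactants):
    N–H: 12 × 377 = 4524
    O=O: 3 × 518 = 1554
    Σ(broken) = 6078 kJ
  Bonds formed (products):
    N≡N: 2 × 979 = 1958
    O–H: 12 × 455 = 5460
    Σ(formed) = 7418 kJ
  ΔH_I = 6078 − 7418 = −1340 kJ
Reaction II:
  Bonds broken (reactants):
    C–C: 1 × 357 = 357
    C–H: 6 × 404 = 2424
    Cl–Cl: 1 × 239 = 239
    Σ(broken) = 3020 kJ
  Bonds formed (products):
    C–C: 1 × 357 = 357
    C–Cl: 1 × 335 = 335
    C–H: 5 × 404 = 2020
    H–Cl: 1 × 436 = 436
    Σ(formed) = 3148 kJ
  ΔH_II = 3020 − 3148 = −128 kJ
ΔH_I − ΔH_II = −1212 kJ, so reaction I has the more negative ΔH; |ΔH_I − ΔH_II| = 1212 kJ.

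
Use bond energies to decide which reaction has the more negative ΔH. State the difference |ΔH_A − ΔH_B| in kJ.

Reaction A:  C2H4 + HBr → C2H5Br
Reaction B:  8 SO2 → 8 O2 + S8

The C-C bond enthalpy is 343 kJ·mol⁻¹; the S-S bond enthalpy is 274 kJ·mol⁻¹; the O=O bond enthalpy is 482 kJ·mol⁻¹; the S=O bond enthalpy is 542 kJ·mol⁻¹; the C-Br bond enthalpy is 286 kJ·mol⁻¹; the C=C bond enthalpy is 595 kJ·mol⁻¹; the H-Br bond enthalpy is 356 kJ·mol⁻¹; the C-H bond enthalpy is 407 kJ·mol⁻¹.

Reaction A, by 2709 kJ

Reaction A:
  Bonds broken (reactants):
    C-H: 4 × 407 = 1628
    C=C: 1 × 595 = 595
    H-Br: 1 × 356 = 356
    Σ(broken) = 2579 kJ
  Bonds formed (products):
    C-Br: 1 × 286 = 286
    C-C: 1 × 343 = 343
    C-H: 5 × 407 = 2035
    Σ(formed) = 2664 kJ
  ΔH_A = 2579 − 2664 = −85 kJ
Reaction B:
  Bonds broken (reactants):
    S=O: 16 × 542 = 8672
    Σ(broken) = 8672 kJ
  Bonds formed (products):
    O=O: 8 × 482 = 3856
    S-S: 8 × 274 = 2192
    Σ(formed) = 6048 kJ
  ΔH_B = 8672 − 6048 = +2624 kJ
ΔH_A − ΔH_B = −2709 kJ, so reaction A has the more negative ΔH; |ΔH_A − ΔH_B| = 2709 kJ.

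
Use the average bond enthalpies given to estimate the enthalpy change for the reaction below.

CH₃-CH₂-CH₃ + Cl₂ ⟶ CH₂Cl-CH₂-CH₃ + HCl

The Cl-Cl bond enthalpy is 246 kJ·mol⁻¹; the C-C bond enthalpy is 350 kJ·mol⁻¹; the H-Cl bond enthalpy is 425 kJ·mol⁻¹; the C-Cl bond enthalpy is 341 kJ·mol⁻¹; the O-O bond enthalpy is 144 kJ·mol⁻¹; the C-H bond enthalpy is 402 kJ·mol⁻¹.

ΔH ≈ −118 kJ

Bonds broken (reactants):
  C-C: 2 × 350 = 700
  C-H: 8 × 402 = 3216
  Cl-Cl: 1 × 246 = 246
  Σ(broken) = 4162 kJ
Bonds formed (products):
  C-C: 2 × 350 = 700
  C-Cl: 1 × 341 = 341
  C-H: 7 × 402 = 2814
  H-Cl: 1 × 425 = 425
  Σ(formed) = 4280 kJ
ΔH = Σ(broken) − Σ(formed) = 4162 − 4280 = −118 kJ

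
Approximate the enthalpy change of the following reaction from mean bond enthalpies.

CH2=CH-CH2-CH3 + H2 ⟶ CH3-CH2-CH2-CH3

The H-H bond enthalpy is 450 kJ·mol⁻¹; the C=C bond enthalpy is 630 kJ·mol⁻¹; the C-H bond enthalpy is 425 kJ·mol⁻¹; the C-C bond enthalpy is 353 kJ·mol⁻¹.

ΔH ≈ −123 kJ

Bonds broken (reactants):
  C-C: 2 × 353 = 706
  C-H: 8 × 425 = 3400
  C=C: 1 × 630 = 630
  H-H: 1 × 450 = 450
  Σ(broken) = 5186 kJ
Bonds formed (products):
  C-C: 3 × 353 = 1059
  C-H: 10 × 425 = 4250
  Σ(formed) = 5309 kJ
ΔH = Σ(broken) − Σ(formed) = 5186 − 5309 = −123 kJ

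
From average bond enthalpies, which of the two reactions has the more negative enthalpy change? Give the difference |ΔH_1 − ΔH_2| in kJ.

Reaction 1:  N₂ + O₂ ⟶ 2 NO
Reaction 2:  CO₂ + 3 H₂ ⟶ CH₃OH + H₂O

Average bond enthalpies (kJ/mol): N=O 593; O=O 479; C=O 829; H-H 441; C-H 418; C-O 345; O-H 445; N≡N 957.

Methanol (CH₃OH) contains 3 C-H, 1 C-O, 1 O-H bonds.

Reaction 2, by 203 kJ

Reaction 1:
  Bonds broken (reactants):
    N≡N: 1 × 957 = 957
    O=O: 1 × 479 = 479
    Σ(broken) = 1436 kJ
  Bonds formed (products):
    N=O: 2 × 593 = 1186
    Σ(formed) = 1186 kJ
  ΔH_1 = 1436 − 1186 = +250 kJ
Reaction 2:
  Bonds broken (reactants):
    C=O: 2 × 829 = 1658
    H-H: 3 × 441 = 1323
    Σ(broken) = 2981 kJ
  Bonds formed (products):
    C-H: 3 × 418 = 1254
    C-O: 1 × 345 = 345
    O-H: 3 × 445 = 1335
    Σ(formed) = 2934 kJ
  ΔH_2 = 2981 − 2934 = +47 kJ
ΔH_1 − ΔH_2 = +203 kJ, so reaction 2 has the more negative ΔH; |ΔH_1 − ΔH_2| = 203 kJ.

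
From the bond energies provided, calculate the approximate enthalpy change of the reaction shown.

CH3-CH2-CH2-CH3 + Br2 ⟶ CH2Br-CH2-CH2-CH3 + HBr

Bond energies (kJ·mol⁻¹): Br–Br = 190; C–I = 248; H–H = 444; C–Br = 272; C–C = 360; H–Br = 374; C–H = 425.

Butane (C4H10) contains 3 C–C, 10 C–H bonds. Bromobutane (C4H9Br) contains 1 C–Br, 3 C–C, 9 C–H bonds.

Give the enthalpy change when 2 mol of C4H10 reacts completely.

Bonds broken (reactants):
  Br–Br: 1 × 190 = 190
  C–C: 3 × 360 = 1080
  C–H: 10 × 425 = 4250
  Σ(broken) = 5520 kJ
Bonds formed (products):
  C–Br: 1 × 272 = 272
  C–C: 3 × 360 = 1080
  C–H: 9 × 425 = 3825
  H–Br: 1 × 374 = 374
  Σ(formed) = 5551 kJ
ΔH = Σ(broken) − Σ(formed) = 5520 − 5551 = −31 kJ
For 2× the reaction as written: 2 × (−31) = −62 kJ

ΔH = −62 kJ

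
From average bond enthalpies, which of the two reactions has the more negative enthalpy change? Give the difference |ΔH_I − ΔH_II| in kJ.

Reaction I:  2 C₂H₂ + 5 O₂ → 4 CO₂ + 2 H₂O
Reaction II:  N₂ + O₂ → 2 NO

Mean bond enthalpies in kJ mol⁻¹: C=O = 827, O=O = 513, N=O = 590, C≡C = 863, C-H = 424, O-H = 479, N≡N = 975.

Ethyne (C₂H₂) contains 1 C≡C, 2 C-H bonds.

Reaction I, by 2853 kJ

Reaction I:
  Bonds broken (reactants):
    C≡C: 2 × 863 = 1726
    C-H: 4 × 424 = 1696
    O=O: 5 × 513 = 2565
    Σ(broken) = 5987 kJ
  Bonds formed (products):
    C=O: 8 × 827 = 6616
    O-H: 4 × 479 = 1916
    Σ(formed) = 8532 kJ
  ΔH_I = 5987 − 8532 = −2545 kJ
Reaction II:
  Bonds broken (reactants):
    N≡N: 1 × 975 = 975
    O=O: 1 × 513 = 513
    Σ(broken) = 1488 kJ
  Bonds formed (products):
    N=O: 2 × 590 = 1180
    Σ(formed) = 1180 kJ
  ΔH_II = 1488 − 1180 = +308 kJ
ΔH_I − ΔH_II = −2853 kJ, so reaction I has the more negative ΔH; |ΔH_I − ΔH_II| = 2853 kJ.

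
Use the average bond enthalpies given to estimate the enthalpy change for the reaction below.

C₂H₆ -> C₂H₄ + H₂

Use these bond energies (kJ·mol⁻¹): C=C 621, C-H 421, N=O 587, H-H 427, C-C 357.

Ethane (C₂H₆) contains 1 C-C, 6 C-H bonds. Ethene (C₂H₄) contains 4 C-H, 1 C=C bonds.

Bonds broken (reactants):
  C-C: 1 × 357 = 357
  C-H: 6 × 421 = 2526
  Σ(broken) = 2883 kJ
Bonds formed (products):
  C-H: 4 × 421 = 1684
  C=C: 1 × 621 = 621
  H-H: 1 × 427 = 427
  Σ(formed) = 2732 kJ
ΔH = Σ(broken) − Σ(formed) = 2883 − 2732 = +151 kJ

ΔH ≈ +151 kJ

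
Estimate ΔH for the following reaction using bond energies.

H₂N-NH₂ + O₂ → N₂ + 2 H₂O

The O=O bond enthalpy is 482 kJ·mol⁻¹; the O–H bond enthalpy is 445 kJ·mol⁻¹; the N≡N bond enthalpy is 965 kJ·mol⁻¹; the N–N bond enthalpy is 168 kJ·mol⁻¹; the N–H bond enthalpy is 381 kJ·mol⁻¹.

ΔH ≈ −571 kJ

Bonds broken (reactants):
  N–H: 4 × 381 = 1524
  N–N: 1 × 168 = 168
  O=O: 1 × 482 = 482
  Σ(broken) = 2174 kJ
Bonds formed (products):
  N≡N: 1 × 965 = 965
  O–H: 4 × 445 = 1780
  Σ(formed) = 2745 kJ
ΔH = Σ(broken) − Σ(formed) = 2174 − 2745 = −571 kJ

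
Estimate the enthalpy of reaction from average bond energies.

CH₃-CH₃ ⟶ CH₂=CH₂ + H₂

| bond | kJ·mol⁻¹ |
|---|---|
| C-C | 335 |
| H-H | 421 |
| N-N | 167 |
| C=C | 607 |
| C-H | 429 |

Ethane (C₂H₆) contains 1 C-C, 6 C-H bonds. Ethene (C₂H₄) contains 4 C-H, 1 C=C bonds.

ΔH ≈ +165 kJ

Bonds broken (reactants):
  C-C: 1 × 335 = 335
  C-H: 6 × 429 = 2574
  Σ(broken) = 2909 kJ
Bonds formed (products):
  C-H: 4 × 429 = 1716
  C=C: 1 × 607 = 607
  H-H: 1 × 421 = 421
  Σ(formed) = 2744 kJ
ΔH = Σ(broken) − Σ(formed) = 2909 − 2744 = +165 kJ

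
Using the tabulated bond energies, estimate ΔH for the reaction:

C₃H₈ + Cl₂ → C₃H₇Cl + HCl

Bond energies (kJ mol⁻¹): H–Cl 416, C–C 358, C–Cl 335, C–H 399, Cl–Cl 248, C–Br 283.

ΔH ≈ −104 kJ

Bonds broken (reactants):
  C–C: 2 × 358 = 716
  C–H: 8 × 399 = 3192
  Cl–Cl: 1 × 248 = 248
  Σ(broken) = 4156 kJ
Bonds formed (products):
  C–C: 2 × 358 = 716
  C–Cl: 1 × 335 = 335
  C–H: 7 × 399 = 2793
  H–Cl: 1 × 416 = 416
  Σ(formed) = 4260 kJ
ΔH = Σ(broken) − Σ(formed) = 4156 − 4260 = −104 kJ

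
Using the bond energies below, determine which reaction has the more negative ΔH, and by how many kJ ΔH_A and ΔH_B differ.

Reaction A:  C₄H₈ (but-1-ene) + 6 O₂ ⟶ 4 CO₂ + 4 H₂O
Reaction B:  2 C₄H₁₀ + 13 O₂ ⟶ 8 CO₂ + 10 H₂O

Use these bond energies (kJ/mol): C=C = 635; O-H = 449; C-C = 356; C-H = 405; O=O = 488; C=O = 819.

Reaction B, by 2875 kJ

Reaction A:
  Bonds broken (reactants):
    C-C: 2 × 356 = 712
    C-H: 8 × 405 = 3240
    C=C: 1 × 635 = 635
    O=O: 6 × 488 = 2928
    Σ(broken) = 7515 kJ
  Bonds formed (products):
    C=O: 8 × 819 = 6552
    O-H: 8 × 449 = 3592
    Σ(formed) = 10144 kJ
  ΔH_A = 7515 − 10144 = −2629 kJ
Reaction B:
  Bonds broken (reactants):
    C-C: 6 × 356 = 2136
    C-H: 20 × 405 = 8100
    O=O: 13 × 488 = 6344
    Σ(broken) = 16580 kJ
  Bonds formed (products):
    C=O: 16 × 819 = 13104
    O-H: 20 × 449 = 8980
    Σ(formed) = 22084 kJ
  ΔH_B = 16580 − 22084 = −5504 kJ
ΔH_A − ΔH_B = +2875 kJ, so reaction B has the more negative ΔH; |ΔH_A − ΔH_B| = 2875 kJ.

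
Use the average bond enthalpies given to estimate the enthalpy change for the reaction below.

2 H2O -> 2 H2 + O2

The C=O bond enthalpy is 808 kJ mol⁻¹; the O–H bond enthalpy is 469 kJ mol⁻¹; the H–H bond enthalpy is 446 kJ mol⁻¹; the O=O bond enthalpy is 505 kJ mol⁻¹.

ΔH ≈ +479 kJ

Bonds broken (reactants):
  O–H: 4 × 469 = 1876
  Σ(broken) = 1876 kJ
Bonds formed (products):
  H–H: 2 × 446 = 892
  O=O: 1 × 505 = 505
  Σ(formed) = 1397 kJ
ΔH = Σ(broken) − Σ(formed) = 1876 − 1397 = +479 kJ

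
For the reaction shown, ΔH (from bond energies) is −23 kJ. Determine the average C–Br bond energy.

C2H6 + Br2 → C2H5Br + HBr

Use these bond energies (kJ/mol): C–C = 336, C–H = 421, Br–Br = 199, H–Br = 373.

D(C–Br) ≈ 270 kJ/mol

Let D be the C–Br bond energy.
Σ(broken) = 1×199 + 1×336 + 6×421 = 3061
Σ(formed) = 1×D + 1×336 + 5×421 + 1×373 = 2814 + D
ΔH = Σ(broken) − Σ(formed) = (3061) − (2814 + D) = +247 − D
Setting this equal to −23 kJ gives D = 270 kJ/mol.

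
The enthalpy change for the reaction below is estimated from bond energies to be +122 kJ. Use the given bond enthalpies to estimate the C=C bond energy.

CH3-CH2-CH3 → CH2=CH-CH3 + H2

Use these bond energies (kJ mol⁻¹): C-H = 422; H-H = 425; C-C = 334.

Let D be the C=C bond energy.
Σ(broken) = 2×334 + 8×422 = 4044
Σ(formed) = 1×334 + 6×422 + 1×D + 1×425 = 3291 + D
ΔH = Σ(broken) − Σ(formed) = (4044) − (3291 + D) = +753 − D
Setting this equal to +122 kJ gives D = 631 kJ/mol.

D(C=C) ≈ 631 kJ/mol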